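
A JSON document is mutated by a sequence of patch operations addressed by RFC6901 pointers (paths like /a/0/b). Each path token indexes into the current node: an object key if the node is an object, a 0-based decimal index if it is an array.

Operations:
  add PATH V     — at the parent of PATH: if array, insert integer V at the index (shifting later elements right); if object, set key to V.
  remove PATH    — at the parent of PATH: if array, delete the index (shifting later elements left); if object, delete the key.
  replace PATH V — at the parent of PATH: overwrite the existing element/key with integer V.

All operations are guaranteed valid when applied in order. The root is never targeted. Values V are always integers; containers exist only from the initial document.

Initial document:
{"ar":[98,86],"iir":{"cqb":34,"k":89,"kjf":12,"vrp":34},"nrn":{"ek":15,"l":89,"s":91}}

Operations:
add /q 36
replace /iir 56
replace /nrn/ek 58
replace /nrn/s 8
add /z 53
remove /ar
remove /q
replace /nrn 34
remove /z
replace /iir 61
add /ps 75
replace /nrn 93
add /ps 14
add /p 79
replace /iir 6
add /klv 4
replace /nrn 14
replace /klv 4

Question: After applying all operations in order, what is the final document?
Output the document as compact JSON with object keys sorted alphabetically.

Answer: {"iir":6,"klv":4,"nrn":14,"p":79,"ps":14}

Derivation:
After op 1 (add /q 36): {"ar":[98,86],"iir":{"cqb":34,"k":89,"kjf":12,"vrp":34},"nrn":{"ek":15,"l":89,"s":91},"q":36}
After op 2 (replace /iir 56): {"ar":[98,86],"iir":56,"nrn":{"ek":15,"l":89,"s":91},"q":36}
After op 3 (replace /nrn/ek 58): {"ar":[98,86],"iir":56,"nrn":{"ek":58,"l":89,"s":91},"q":36}
After op 4 (replace /nrn/s 8): {"ar":[98,86],"iir":56,"nrn":{"ek":58,"l":89,"s":8},"q":36}
After op 5 (add /z 53): {"ar":[98,86],"iir":56,"nrn":{"ek":58,"l":89,"s":8},"q":36,"z":53}
After op 6 (remove /ar): {"iir":56,"nrn":{"ek":58,"l":89,"s":8},"q":36,"z":53}
After op 7 (remove /q): {"iir":56,"nrn":{"ek":58,"l":89,"s":8},"z":53}
After op 8 (replace /nrn 34): {"iir":56,"nrn":34,"z":53}
After op 9 (remove /z): {"iir":56,"nrn":34}
After op 10 (replace /iir 61): {"iir":61,"nrn":34}
After op 11 (add /ps 75): {"iir":61,"nrn":34,"ps":75}
After op 12 (replace /nrn 93): {"iir":61,"nrn":93,"ps":75}
After op 13 (add /ps 14): {"iir":61,"nrn":93,"ps":14}
After op 14 (add /p 79): {"iir":61,"nrn":93,"p":79,"ps":14}
After op 15 (replace /iir 6): {"iir":6,"nrn":93,"p":79,"ps":14}
After op 16 (add /klv 4): {"iir":6,"klv":4,"nrn":93,"p":79,"ps":14}
After op 17 (replace /nrn 14): {"iir":6,"klv":4,"nrn":14,"p":79,"ps":14}
After op 18 (replace /klv 4): {"iir":6,"klv":4,"nrn":14,"p":79,"ps":14}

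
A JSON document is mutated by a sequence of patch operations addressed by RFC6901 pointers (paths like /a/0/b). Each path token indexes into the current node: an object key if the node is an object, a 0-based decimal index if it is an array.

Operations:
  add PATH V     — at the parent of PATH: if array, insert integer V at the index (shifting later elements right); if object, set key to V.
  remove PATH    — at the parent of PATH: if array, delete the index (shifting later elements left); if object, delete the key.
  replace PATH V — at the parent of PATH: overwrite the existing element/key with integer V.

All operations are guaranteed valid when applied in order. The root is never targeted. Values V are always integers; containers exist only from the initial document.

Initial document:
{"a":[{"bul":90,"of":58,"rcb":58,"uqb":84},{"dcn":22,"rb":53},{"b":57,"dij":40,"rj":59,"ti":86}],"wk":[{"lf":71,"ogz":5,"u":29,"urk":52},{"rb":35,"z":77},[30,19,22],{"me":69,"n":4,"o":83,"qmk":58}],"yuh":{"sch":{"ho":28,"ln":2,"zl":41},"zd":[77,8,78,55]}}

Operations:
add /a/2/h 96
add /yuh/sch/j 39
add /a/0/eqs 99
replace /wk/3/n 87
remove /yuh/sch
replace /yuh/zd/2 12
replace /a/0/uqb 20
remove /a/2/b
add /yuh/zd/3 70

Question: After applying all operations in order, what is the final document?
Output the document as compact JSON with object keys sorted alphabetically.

After op 1 (add /a/2/h 96): {"a":[{"bul":90,"of":58,"rcb":58,"uqb":84},{"dcn":22,"rb":53},{"b":57,"dij":40,"h":96,"rj":59,"ti":86}],"wk":[{"lf":71,"ogz":5,"u":29,"urk":52},{"rb":35,"z":77},[30,19,22],{"me":69,"n":4,"o":83,"qmk":58}],"yuh":{"sch":{"ho":28,"ln":2,"zl":41},"zd":[77,8,78,55]}}
After op 2 (add /yuh/sch/j 39): {"a":[{"bul":90,"of":58,"rcb":58,"uqb":84},{"dcn":22,"rb":53},{"b":57,"dij":40,"h":96,"rj":59,"ti":86}],"wk":[{"lf":71,"ogz":5,"u":29,"urk":52},{"rb":35,"z":77},[30,19,22],{"me":69,"n":4,"o":83,"qmk":58}],"yuh":{"sch":{"ho":28,"j":39,"ln":2,"zl":41},"zd":[77,8,78,55]}}
After op 3 (add /a/0/eqs 99): {"a":[{"bul":90,"eqs":99,"of":58,"rcb":58,"uqb":84},{"dcn":22,"rb":53},{"b":57,"dij":40,"h":96,"rj":59,"ti":86}],"wk":[{"lf":71,"ogz":5,"u":29,"urk":52},{"rb":35,"z":77},[30,19,22],{"me":69,"n":4,"o":83,"qmk":58}],"yuh":{"sch":{"ho":28,"j":39,"ln":2,"zl":41},"zd":[77,8,78,55]}}
After op 4 (replace /wk/3/n 87): {"a":[{"bul":90,"eqs":99,"of":58,"rcb":58,"uqb":84},{"dcn":22,"rb":53},{"b":57,"dij":40,"h":96,"rj":59,"ti":86}],"wk":[{"lf":71,"ogz":5,"u":29,"urk":52},{"rb":35,"z":77},[30,19,22],{"me":69,"n":87,"o":83,"qmk":58}],"yuh":{"sch":{"ho":28,"j":39,"ln":2,"zl":41},"zd":[77,8,78,55]}}
After op 5 (remove /yuh/sch): {"a":[{"bul":90,"eqs":99,"of":58,"rcb":58,"uqb":84},{"dcn":22,"rb":53},{"b":57,"dij":40,"h":96,"rj":59,"ti":86}],"wk":[{"lf":71,"ogz":5,"u":29,"urk":52},{"rb":35,"z":77},[30,19,22],{"me":69,"n":87,"o":83,"qmk":58}],"yuh":{"zd":[77,8,78,55]}}
After op 6 (replace /yuh/zd/2 12): {"a":[{"bul":90,"eqs":99,"of":58,"rcb":58,"uqb":84},{"dcn":22,"rb":53},{"b":57,"dij":40,"h":96,"rj":59,"ti":86}],"wk":[{"lf":71,"ogz":5,"u":29,"urk":52},{"rb":35,"z":77},[30,19,22],{"me":69,"n":87,"o":83,"qmk":58}],"yuh":{"zd":[77,8,12,55]}}
After op 7 (replace /a/0/uqb 20): {"a":[{"bul":90,"eqs":99,"of":58,"rcb":58,"uqb":20},{"dcn":22,"rb":53},{"b":57,"dij":40,"h":96,"rj":59,"ti":86}],"wk":[{"lf":71,"ogz":5,"u":29,"urk":52},{"rb":35,"z":77},[30,19,22],{"me":69,"n":87,"o":83,"qmk":58}],"yuh":{"zd":[77,8,12,55]}}
After op 8 (remove /a/2/b): {"a":[{"bul":90,"eqs":99,"of":58,"rcb":58,"uqb":20},{"dcn":22,"rb":53},{"dij":40,"h":96,"rj":59,"ti":86}],"wk":[{"lf":71,"ogz":5,"u":29,"urk":52},{"rb":35,"z":77},[30,19,22],{"me":69,"n":87,"o":83,"qmk":58}],"yuh":{"zd":[77,8,12,55]}}
After op 9 (add /yuh/zd/3 70): {"a":[{"bul":90,"eqs":99,"of":58,"rcb":58,"uqb":20},{"dcn":22,"rb":53},{"dij":40,"h":96,"rj":59,"ti":86}],"wk":[{"lf":71,"ogz":5,"u":29,"urk":52},{"rb":35,"z":77},[30,19,22],{"me":69,"n":87,"o":83,"qmk":58}],"yuh":{"zd":[77,8,12,70,55]}}

Answer: {"a":[{"bul":90,"eqs":99,"of":58,"rcb":58,"uqb":20},{"dcn":22,"rb":53},{"dij":40,"h":96,"rj":59,"ti":86}],"wk":[{"lf":71,"ogz":5,"u":29,"urk":52},{"rb":35,"z":77},[30,19,22],{"me":69,"n":87,"o":83,"qmk":58}],"yuh":{"zd":[77,8,12,70,55]}}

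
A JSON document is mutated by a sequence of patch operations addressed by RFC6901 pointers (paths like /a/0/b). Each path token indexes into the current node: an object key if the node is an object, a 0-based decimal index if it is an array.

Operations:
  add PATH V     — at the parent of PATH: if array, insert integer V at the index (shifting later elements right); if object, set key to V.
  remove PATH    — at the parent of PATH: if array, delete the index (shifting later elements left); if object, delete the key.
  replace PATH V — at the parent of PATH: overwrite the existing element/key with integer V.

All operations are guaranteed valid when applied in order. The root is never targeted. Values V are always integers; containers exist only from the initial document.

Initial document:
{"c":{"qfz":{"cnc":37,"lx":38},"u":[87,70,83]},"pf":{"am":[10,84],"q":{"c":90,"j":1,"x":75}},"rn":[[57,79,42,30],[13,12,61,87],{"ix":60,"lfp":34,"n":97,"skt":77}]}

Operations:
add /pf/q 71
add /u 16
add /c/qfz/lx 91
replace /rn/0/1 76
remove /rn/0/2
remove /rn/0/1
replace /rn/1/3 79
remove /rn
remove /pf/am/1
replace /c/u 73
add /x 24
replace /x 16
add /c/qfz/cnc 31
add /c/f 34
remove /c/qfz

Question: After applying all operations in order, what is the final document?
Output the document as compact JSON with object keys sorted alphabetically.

After op 1 (add /pf/q 71): {"c":{"qfz":{"cnc":37,"lx":38},"u":[87,70,83]},"pf":{"am":[10,84],"q":71},"rn":[[57,79,42,30],[13,12,61,87],{"ix":60,"lfp":34,"n":97,"skt":77}]}
After op 2 (add /u 16): {"c":{"qfz":{"cnc":37,"lx":38},"u":[87,70,83]},"pf":{"am":[10,84],"q":71},"rn":[[57,79,42,30],[13,12,61,87],{"ix":60,"lfp":34,"n":97,"skt":77}],"u":16}
After op 3 (add /c/qfz/lx 91): {"c":{"qfz":{"cnc":37,"lx":91},"u":[87,70,83]},"pf":{"am":[10,84],"q":71},"rn":[[57,79,42,30],[13,12,61,87],{"ix":60,"lfp":34,"n":97,"skt":77}],"u":16}
After op 4 (replace /rn/0/1 76): {"c":{"qfz":{"cnc":37,"lx":91},"u":[87,70,83]},"pf":{"am":[10,84],"q":71},"rn":[[57,76,42,30],[13,12,61,87],{"ix":60,"lfp":34,"n":97,"skt":77}],"u":16}
After op 5 (remove /rn/0/2): {"c":{"qfz":{"cnc":37,"lx":91},"u":[87,70,83]},"pf":{"am":[10,84],"q":71},"rn":[[57,76,30],[13,12,61,87],{"ix":60,"lfp":34,"n":97,"skt":77}],"u":16}
After op 6 (remove /rn/0/1): {"c":{"qfz":{"cnc":37,"lx":91},"u":[87,70,83]},"pf":{"am":[10,84],"q":71},"rn":[[57,30],[13,12,61,87],{"ix":60,"lfp":34,"n":97,"skt":77}],"u":16}
After op 7 (replace /rn/1/3 79): {"c":{"qfz":{"cnc":37,"lx":91},"u":[87,70,83]},"pf":{"am":[10,84],"q":71},"rn":[[57,30],[13,12,61,79],{"ix":60,"lfp":34,"n":97,"skt":77}],"u":16}
After op 8 (remove /rn): {"c":{"qfz":{"cnc":37,"lx":91},"u":[87,70,83]},"pf":{"am":[10,84],"q":71},"u":16}
After op 9 (remove /pf/am/1): {"c":{"qfz":{"cnc":37,"lx":91},"u":[87,70,83]},"pf":{"am":[10],"q":71},"u":16}
After op 10 (replace /c/u 73): {"c":{"qfz":{"cnc":37,"lx":91},"u":73},"pf":{"am":[10],"q":71},"u":16}
After op 11 (add /x 24): {"c":{"qfz":{"cnc":37,"lx":91},"u":73},"pf":{"am":[10],"q":71},"u":16,"x":24}
After op 12 (replace /x 16): {"c":{"qfz":{"cnc":37,"lx":91},"u":73},"pf":{"am":[10],"q":71},"u":16,"x":16}
After op 13 (add /c/qfz/cnc 31): {"c":{"qfz":{"cnc":31,"lx":91},"u":73},"pf":{"am":[10],"q":71},"u":16,"x":16}
After op 14 (add /c/f 34): {"c":{"f":34,"qfz":{"cnc":31,"lx":91},"u":73},"pf":{"am":[10],"q":71},"u":16,"x":16}
After op 15 (remove /c/qfz): {"c":{"f":34,"u":73},"pf":{"am":[10],"q":71},"u":16,"x":16}

Answer: {"c":{"f":34,"u":73},"pf":{"am":[10],"q":71},"u":16,"x":16}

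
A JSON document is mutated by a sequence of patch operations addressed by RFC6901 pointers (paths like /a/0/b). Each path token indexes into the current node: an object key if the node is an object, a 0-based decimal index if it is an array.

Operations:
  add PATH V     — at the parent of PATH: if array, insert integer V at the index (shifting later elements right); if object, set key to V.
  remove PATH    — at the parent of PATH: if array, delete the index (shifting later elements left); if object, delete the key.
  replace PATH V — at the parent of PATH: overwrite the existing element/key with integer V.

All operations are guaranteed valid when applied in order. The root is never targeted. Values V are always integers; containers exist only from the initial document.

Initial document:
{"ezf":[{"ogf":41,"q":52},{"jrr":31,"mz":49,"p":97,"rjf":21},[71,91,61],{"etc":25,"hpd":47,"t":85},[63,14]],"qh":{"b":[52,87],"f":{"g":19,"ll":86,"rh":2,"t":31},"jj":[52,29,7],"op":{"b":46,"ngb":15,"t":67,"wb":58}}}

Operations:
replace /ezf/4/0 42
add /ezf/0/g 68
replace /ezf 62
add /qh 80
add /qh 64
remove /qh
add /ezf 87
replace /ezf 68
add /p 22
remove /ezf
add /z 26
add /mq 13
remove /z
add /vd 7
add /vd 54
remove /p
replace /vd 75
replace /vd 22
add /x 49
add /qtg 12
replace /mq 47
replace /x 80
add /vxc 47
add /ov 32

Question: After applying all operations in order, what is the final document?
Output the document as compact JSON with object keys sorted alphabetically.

Answer: {"mq":47,"ov":32,"qtg":12,"vd":22,"vxc":47,"x":80}

Derivation:
After op 1 (replace /ezf/4/0 42): {"ezf":[{"ogf":41,"q":52},{"jrr":31,"mz":49,"p":97,"rjf":21},[71,91,61],{"etc":25,"hpd":47,"t":85},[42,14]],"qh":{"b":[52,87],"f":{"g":19,"ll":86,"rh":2,"t":31},"jj":[52,29,7],"op":{"b":46,"ngb":15,"t":67,"wb":58}}}
After op 2 (add /ezf/0/g 68): {"ezf":[{"g":68,"ogf":41,"q":52},{"jrr":31,"mz":49,"p":97,"rjf":21},[71,91,61],{"etc":25,"hpd":47,"t":85},[42,14]],"qh":{"b":[52,87],"f":{"g":19,"ll":86,"rh":2,"t":31},"jj":[52,29,7],"op":{"b":46,"ngb":15,"t":67,"wb":58}}}
After op 3 (replace /ezf 62): {"ezf":62,"qh":{"b":[52,87],"f":{"g":19,"ll":86,"rh":2,"t":31},"jj":[52,29,7],"op":{"b":46,"ngb":15,"t":67,"wb":58}}}
After op 4 (add /qh 80): {"ezf":62,"qh":80}
After op 5 (add /qh 64): {"ezf":62,"qh":64}
After op 6 (remove /qh): {"ezf":62}
After op 7 (add /ezf 87): {"ezf":87}
After op 8 (replace /ezf 68): {"ezf":68}
After op 9 (add /p 22): {"ezf":68,"p":22}
After op 10 (remove /ezf): {"p":22}
After op 11 (add /z 26): {"p":22,"z":26}
After op 12 (add /mq 13): {"mq":13,"p":22,"z":26}
After op 13 (remove /z): {"mq":13,"p":22}
After op 14 (add /vd 7): {"mq":13,"p":22,"vd":7}
After op 15 (add /vd 54): {"mq":13,"p":22,"vd":54}
After op 16 (remove /p): {"mq":13,"vd":54}
After op 17 (replace /vd 75): {"mq":13,"vd":75}
After op 18 (replace /vd 22): {"mq":13,"vd":22}
After op 19 (add /x 49): {"mq":13,"vd":22,"x":49}
After op 20 (add /qtg 12): {"mq":13,"qtg":12,"vd":22,"x":49}
After op 21 (replace /mq 47): {"mq":47,"qtg":12,"vd":22,"x":49}
After op 22 (replace /x 80): {"mq":47,"qtg":12,"vd":22,"x":80}
After op 23 (add /vxc 47): {"mq":47,"qtg":12,"vd":22,"vxc":47,"x":80}
After op 24 (add /ov 32): {"mq":47,"ov":32,"qtg":12,"vd":22,"vxc":47,"x":80}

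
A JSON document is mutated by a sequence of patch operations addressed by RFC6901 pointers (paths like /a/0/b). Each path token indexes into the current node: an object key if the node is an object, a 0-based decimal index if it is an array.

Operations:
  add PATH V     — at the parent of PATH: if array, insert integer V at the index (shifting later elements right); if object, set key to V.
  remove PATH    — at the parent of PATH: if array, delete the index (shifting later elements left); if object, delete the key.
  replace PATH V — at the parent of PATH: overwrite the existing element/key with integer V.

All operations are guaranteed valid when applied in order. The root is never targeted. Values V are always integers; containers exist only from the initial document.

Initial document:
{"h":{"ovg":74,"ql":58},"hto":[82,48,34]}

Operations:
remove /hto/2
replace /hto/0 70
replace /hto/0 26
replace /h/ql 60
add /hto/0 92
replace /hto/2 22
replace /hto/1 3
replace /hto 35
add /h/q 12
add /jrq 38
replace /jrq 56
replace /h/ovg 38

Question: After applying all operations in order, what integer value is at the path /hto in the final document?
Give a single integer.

After op 1 (remove /hto/2): {"h":{"ovg":74,"ql":58},"hto":[82,48]}
After op 2 (replace /hto/0 70): {"h":{"ovg":74,"ql":58},"hto":[70,48]}
After op 3 (replace /hto/0 26): {"h":{"ovg":74,"ql":58},"hto":[26,48]}
After op 4 (replace /h/ql 60): {"h":{"ovg":74,"ql":60},"hto":[26,48]}
After op 5 (add /hto/0 92): {"h":{"ovg":74,"ql":60},"hto":[92,26,48]}
After op 6 (replace /hto/2 22): {"h":{"ovg":74,"ql":60},"hto":[92,26,22]}
After op 7 (replace /hto/1 3): {"h":{"ovg":74,"ql":60},"hto":[92,3,22]}
After op 8 (replace /hto 35): {"h":{"ovg":74,"ql":60},"hto":35}
After op 9 (add /h/q 12): {"h":{"ovg":74,"q":12,"ql":60},"hto":35}
After op 10 (add /jrq 38): {"h":{"ovg":74,"q":12,"ql":60},"hto":35,"jrq":38}
After op 11 (replace /jrq 56): {"h":{"ovg":74,"q":12,"ql":60},"hto":35,"jrq":56}
After op 12 (replace /h/ovg 38): {"h":{"ovg":38,"q":12,"ql":60},"hto":35,"jrq":56}
Value at /hto: 35

Answer: 35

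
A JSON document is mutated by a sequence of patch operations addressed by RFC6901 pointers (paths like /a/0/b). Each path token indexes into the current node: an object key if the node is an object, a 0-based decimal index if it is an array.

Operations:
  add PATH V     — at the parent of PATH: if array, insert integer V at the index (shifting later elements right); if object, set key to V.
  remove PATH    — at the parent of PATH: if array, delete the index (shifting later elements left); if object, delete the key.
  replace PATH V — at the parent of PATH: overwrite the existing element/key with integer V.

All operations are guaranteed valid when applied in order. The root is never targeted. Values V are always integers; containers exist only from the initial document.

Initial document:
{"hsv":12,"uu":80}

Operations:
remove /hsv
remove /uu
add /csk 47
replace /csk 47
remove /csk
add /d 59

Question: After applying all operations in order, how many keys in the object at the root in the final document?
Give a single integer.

Answer: 1

Derivation:
After op 1 (remove /hsv): {"uu":80}
After op 2 (remove /uu): {}
After op 3 (add /csk 47): {"csk":47}
After op 4 (replace /csk 47): {"csk":47}
After op 5 (remove /csk): {}
After op 6 (add /d 59): {"d":59}
Size at the root: 1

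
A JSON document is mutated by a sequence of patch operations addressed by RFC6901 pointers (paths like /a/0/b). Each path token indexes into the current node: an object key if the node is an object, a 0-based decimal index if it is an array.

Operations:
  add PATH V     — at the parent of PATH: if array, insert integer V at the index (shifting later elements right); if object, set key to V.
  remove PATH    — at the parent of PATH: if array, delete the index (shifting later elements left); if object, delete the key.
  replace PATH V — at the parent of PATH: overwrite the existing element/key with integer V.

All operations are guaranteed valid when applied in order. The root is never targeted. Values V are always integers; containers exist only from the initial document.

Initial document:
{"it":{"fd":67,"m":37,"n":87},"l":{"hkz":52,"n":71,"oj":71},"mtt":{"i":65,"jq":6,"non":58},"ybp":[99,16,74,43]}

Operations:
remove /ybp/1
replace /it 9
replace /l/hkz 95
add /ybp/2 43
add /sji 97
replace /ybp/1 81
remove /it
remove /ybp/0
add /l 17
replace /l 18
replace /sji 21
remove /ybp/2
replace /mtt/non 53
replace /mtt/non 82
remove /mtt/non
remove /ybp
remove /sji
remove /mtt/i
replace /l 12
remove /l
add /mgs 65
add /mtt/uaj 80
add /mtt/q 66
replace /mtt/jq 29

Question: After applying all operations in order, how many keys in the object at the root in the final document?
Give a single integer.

After op 1 (remove /ybp/1): {"it":{"fd":67,"m":37,"n":87},"l":{"hkz":52,"n":71,"oj":71},"mtt":{"i":65,"jq":6,"non":58},"ybp":[99,74,43]}
After op 2 (replace /it 9): {"it":9,"l":{"hkz":52,"n":71,"oj":71},"mtt":{"i":65,"jq":6,"non":58},"ybp":[99,74,43]}
After op 3 (replace /l/hkz 95): {"it":9,"l":{"hkz":95,"n":71,"oj":71},"mtt":{"i":65,"jq":6,"non":58},"ybp":[99,74,43]}
After op 4 (add /ybp/2 43): {"it":9,"l":{"hkz":95,"n":71,"oj":71},"mtt":{"i":65,"jq":6,"non":58},"ybp":[99,74,43,43]}
After op 5 (add /sji 97): {"it":9,"l":{"hkz":95,"n":71,"oj":71},"mtt":{"i":65,"jq":6,"non":58},"sji":97,"ybp":[99,74,43,43]}
After op 6 (replace /ybp/1 81): {"it":9,"l":{"hkz":95,"n":71,"oj":71},"mtt":{"i":65,"jq":6,"non":58},"sji":97,"ybp":[99,81,43,43]}
After op 7 (remove /it): {"l":{"hkz":95,"n":71,"oj":71},"mtt":{"i":65,"jq":6,"non":58},"sji":97,"ybp":[99,81,43,43]}
After op 8 (remove /ybp/0): {"l":{"hkz":95,"n":71,"oj":71},"mtt":{"i":65,"jq":6,"non":58},"sji":97,"ybp":[81,43,43]}
After op 9 (add /l 17): {"l":17,"mtt":{"i":65,"jq":6,"non":58},"sji":97,"ybp":[81,43,43]}
After op 10 (replace /l 18): {"l":18,"mtt":{"i":65,"jq":6,"non":58},"sji":97,"ybp":[81,43,43]}
After op 11 (replace /sji 21): {"l":18,"mtt":{"i":65,"jq":6,"non":58},"sji":21,"ybp":[81,43,43]}
After op 12 (remove /ybp/2): {"l":18,"mtt":{"i":65,"jq":6,"non":58},"sji":21,"ybp":[81,43]}
After op 13 (replace /mtt/non 53): {"l":18,"mtt":{"i":65,"jq":6,"non":53},"sji":21,"ybp":[81,43]}
After op 14 (replace /mtt/non 82): {"l":18,"mtt":{"i":65,"jq":6,"non":82},"sji":21,"ybp":[81,43]}
After op 15 (remove /mtt/non): {"l":18,"mtt":{"i":65,"jq":6},"sji":21,"ybp":[81,43]}
After op 16 (remove /ybp): {"l":18,"mtt":{"i":65,"jq":6},"sji":21}
After op 17 (remove /sji): {"l":18,"mtt":{"i":65,"jq":6}}
After op 18 (remove /mtt/i): {"l":18,"mtt":{"jq":6}}
After op 19 (replace /l 12): {"l":12,"mtt":{"jq":6}}
After op 20 (remove /l): {"mtt":{"jq":6}}
After op 21 (add /mgs 65): {"mgs":65,"mtt":{"jq":6}}
After op 22 (add /mtt/uaj 80): {"mgs":65,"mtt":{"jq":6,"uaj":80}}
After op 23 (add /mtt/q 66): {"mgs":65,"mtt":{"jq":6,"q":66,"uaj":80}}
After op 24 (replace /mtt/jq 29): {"mgs":65,"mtt":{"jq":29,"q":66,"uaj":80}}
Size at the root: 2

Answer: 2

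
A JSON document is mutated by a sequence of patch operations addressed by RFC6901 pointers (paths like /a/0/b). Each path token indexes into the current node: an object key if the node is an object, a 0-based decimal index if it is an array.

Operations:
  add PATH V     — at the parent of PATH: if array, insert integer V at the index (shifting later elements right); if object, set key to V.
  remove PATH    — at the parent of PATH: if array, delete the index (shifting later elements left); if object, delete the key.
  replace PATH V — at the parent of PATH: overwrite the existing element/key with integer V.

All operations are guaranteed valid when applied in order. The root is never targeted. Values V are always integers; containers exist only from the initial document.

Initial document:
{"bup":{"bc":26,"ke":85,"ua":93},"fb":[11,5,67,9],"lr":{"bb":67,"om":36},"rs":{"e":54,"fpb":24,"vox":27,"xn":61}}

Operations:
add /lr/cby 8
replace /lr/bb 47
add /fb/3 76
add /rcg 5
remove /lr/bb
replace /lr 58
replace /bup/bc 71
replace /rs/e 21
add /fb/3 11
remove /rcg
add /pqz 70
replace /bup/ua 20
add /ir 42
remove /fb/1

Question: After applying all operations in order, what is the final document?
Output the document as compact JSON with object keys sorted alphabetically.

After op 1 (add /lr/cby 8): {"bup":{"bc":26,"ke":85,"ua":93},"fb":[11,5,67,9],"lr":{"bb":67,"cby":8,"om":36},"rs":{"e":54,"fpb":24,"vox":27,"xn":61}}
After op 2 (replace /lr/bb 47): {"bup":{"bc":26,"ke":85,"ua":93},"fb":[11,5,67,9],"lr":{"bb":47,"cby":8,"om":36},"rs":{"e":54,"fpb":24,"vox":27,"xn":61}}
After op 3 (add /fb/3 76): {"bup":{"bc":26,"ke":85,"ua":93},"fb":[11,5,67,76,9],"lr":{"bb":47,"cby":8,"om":36},"rs":{"e":54,"fpb":24,"vox":27,"xn":61}}
After op 4 (add /rcg 5): {"bup":{"bc":26,"ke":85,"ua":93},"fb":[11,5,67,76,9],"lr":{"bb":47,"cby":8,"om":36},"rcg":5,"rs":{"e":54,"fpb":24,"vox":27,"xn":61}}
After op 5 (remove /lr/bb): {"bup":{"bc":26,"ke":85,"ua":93},"fb":[11,5,67,76,9],"lr":{"cby":8,"om":36},"rcg":5,"rs":{"e":54,"fpb":24,"vox":27,"xn":61}}
After op 6 (replace /lr 58): {"bup":{"bc":26,"ke":85,"ua":93},"fb":[11,5,67,76,9],"lr":58,"rcg":5,"rs":{"e":54,"fpb":24,"vox":27,"xn":61}}
After op 7 (replace /bup/bc 71): {"bup":{"bc":71,"ke":85,"ua":93},"fb":[11,5,67,76,9],"lr":58,"rcg":5,"rs":{"e":54,"fpb":24,"vox":27,"xn":61}}
After op 8 (replace /rs/e 21): {"bup":{"bc":71,"ke":85,"ua":93},"fb":[11,5,67,76,9],"lr":58,"rcg":5,"rs":{"e":21,"fpb":24,"vox":27,"xn":61}}
After op 9 (add /fb/3 11): {"bup":{"bc":71,"ke":85,"ua":93},"fb":[11,5,67,11,76,9],"lr":58,"rcg":5,"rs":{"e":21,"fpb":24,"vox":27,"xn":61}}
After op 10 (remove /rcg): {"bup":{"bc":71,"ke":85,"ua":93},"fb":[11,5,67,11,76,9],"lr":58,"rs":{"e":21,"fpb":24,"vox":27,"xn":61}}
After op 11 (add /pqz 70): {"bup":{"bc":71,"ke":85,"ua":93},"fb":[11,5,67,11,76,9],"lr":58,"pqz":70,"rs":{"e":21,"fpb":24,"vox":27,"xn":61}}
After op 12 (replace /bup/ua 20): {"bup":{"bc":71,"ke":85,"ua":20},"fb":[11,5,67,11,76,9],"lr":58,"pqz":70,"rs":{"e":21,"fpb":24,"vox":27,"xn":61}}
After op 13 (add /ir 42): {"bup":{"bc":71,"ke":85,"ua":20},"fb":[11,5,67,11,76,9],"ir":42,"lr":58,"pqz":70,"rs":{"e":21,"fpb":24,"vox":27,"xn":61}}
After op 14 (remove /fb/1): {"bup":{"bc":71,"ke":85,"ua":20},"fb":[11,67,11,76,9],"ir":42,"lr":58,"pqz":70,"rs":{"e":21,"fpb":24,"vox":27,"xn":61}}

Answer: {"bup":{"bc":71,"ke":85,"ua":20},"fb":[11,67,11,76,9],"ir":42,"lr":58,"pqz":70,"rs":{"e":21,"fpb":24,"vox":27,"xn":61}}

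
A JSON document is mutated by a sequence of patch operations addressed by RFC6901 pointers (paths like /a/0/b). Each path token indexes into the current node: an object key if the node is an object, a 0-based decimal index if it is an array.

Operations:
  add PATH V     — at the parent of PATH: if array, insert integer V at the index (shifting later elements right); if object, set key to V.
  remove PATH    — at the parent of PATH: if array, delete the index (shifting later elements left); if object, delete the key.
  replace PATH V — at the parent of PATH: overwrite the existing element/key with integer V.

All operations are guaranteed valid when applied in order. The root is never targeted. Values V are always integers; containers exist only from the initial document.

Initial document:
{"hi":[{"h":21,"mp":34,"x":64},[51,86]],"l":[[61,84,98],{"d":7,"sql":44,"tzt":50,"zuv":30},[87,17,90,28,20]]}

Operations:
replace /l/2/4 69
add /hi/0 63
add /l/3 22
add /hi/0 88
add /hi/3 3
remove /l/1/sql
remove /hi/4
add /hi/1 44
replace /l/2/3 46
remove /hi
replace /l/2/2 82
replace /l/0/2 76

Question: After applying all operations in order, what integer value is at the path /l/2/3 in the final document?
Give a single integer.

After op 1 (replace /l/2/4 69): {"hi":[{"h":21,"mp":34,"x":64},[51,86]],"l":[[61,84,98],{"d":7,"sql":44,"tzt":50,"zuv":30},[87,17,90,28,69]]}
After op 2 (add /hi/0 63): {"hi":[63,{"h":21,"mp":34,"x":64},[51,86]],"l":[[61,84,98],{"d":7,"sql":44,"tzt":50,"zuv":30},[87,17,90,28,69]]}
After op 3 (add /l/3 22): {"hi":[63,{"h":21,"mp":34,"x":64},[51,86]],"l":[[61,84,98],{"d":7,"sql":44,"tzt":50,"zuv":30},[87,17,90,28,69],22]}
After op 4 (add /hi/0 88): {"hi":[88,63,{"h":21,"mp":34,"x":64},[51,86]],"l":[[61,84,98],{"d":7,"sql":44,"tzt":50,"zuv":30},[87,17,90,28,69],22]}
After op 5 (add /hi/3 3): {"hi":[88,63,{"h":21,"mp":34,"x":64},3,[51,86]],"l":[[61,84,98],{"d":7,"sql":44,"tzt":50,"zuv":30},[87,17,90,28,69],22]}
After op 6 (remove /l/1/sql): {"hi":[88,63,{"h":21,"mp":34,"x":64},3,[51,86]],"l":[[61,84,98],{"d":7,"tzt":50,"zuv":30},[87,17,90,28,69],22]}
After op 7 (remove /hi/4): {"hi":[88,63,{"h":21,"mp":34,"x":64},3],"l":[[61,84,98],{"d":7,"tzt":50,"zuv":30},[87,17,90,28,69],22]}
After op 8 (add /hi/1 44): {"hi":[88,44,63,{"h":21,"mp":34,"x":64},3],"l":[[61,84,98],{"d":7,"tzt":50,"zuv":30},[87,17,90,28,69],22]}
After op 9 (replace /l/2/3 46): {"hi":[88,44,63,{"h":21,"mp":34,"x":64},3],"l":[[61,84,98],{"d":7,"tzt":50,"zuv":30},[87,17,90,46,69],22]}
After op 10 (remove /hi): {"l":[[61,84,98],{"d":7,"tzt":50,"zuv":30},[87,17,90,46,69],22]}
After op 11 (replace /l/2/2 82): {"l":[[61,84,98],{"d":7,"tzt":50,"zuv":30},[87,17,82,46,69],22]}
After op 12 (replace /l/0/2 76): {"l":[[61,84,76],{"d":7,"tzt":50,"zuv":30},[87,17,82,46,69],22]}
Value at /l/2/3: 46

Answer: 46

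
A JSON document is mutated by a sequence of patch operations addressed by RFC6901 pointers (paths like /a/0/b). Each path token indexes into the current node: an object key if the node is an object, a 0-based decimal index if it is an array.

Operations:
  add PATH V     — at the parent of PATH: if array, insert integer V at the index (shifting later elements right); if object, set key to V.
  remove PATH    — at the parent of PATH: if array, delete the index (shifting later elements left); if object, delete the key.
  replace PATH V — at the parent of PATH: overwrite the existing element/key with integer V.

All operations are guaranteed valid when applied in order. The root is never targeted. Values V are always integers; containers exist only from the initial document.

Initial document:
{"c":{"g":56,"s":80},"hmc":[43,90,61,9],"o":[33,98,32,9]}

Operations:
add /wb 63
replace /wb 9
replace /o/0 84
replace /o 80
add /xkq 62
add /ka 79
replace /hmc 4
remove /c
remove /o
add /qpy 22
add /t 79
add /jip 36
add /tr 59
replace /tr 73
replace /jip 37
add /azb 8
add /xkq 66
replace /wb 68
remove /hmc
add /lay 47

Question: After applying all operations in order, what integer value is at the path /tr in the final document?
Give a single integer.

Answer: 73

Derivation:
After op 1 (add /wb 63): {"c":{"g":56,"s":80},"hmc":[43,90,61,9],"o":[33,98,32,9],"wb":63}
After op 2 (replace /wb 9): {"c":{"g":56,"s":80},"hmc":[43,90,61,9],"o":[33,98,32,9],"wb":9}
After op 3 (replace /o/0 84): {"c":{"g":56,"s":80},"hmc":[43,90,61,9],"o":[84,98,32,9],"wb":9}
After op 4 (replace /o 80): {"c":{"g":56,"s":80},"hmc":[43,90,61,9],"o":80,"wb":9}
After op 5 (add /xkq 62): {"c":{"g":56,"s":80},"hmc":[43,90,61,9],"o":80,"wb":9,"xkq":62}
After op 6 (add /ka 79): {"c":{"g":56,"s":80},"hmc":[43,90,61,9],"ka":79,"o":80,"wb":9,"xkq":62}
After op 7 (replace /hmc 4): {"c":{"g":56,"s":80},"hmc":4,"ka":79,"o":80,"wb":9,"xkq":62}
After op 8 (remove /c): {"hmc":4,"ka":79,"o":80,"wb":9,"xkq":62}
After op 9 (remove /o): {"hmc":4,"ka":79,"wb":9,"xkq":62}
After op 10 (add /qpy 22): {"hmc":4,"ka":79,"qpy":22,"wb":9,"xkq":62}
After op 11 (add /t 79): {"hmc":4,"ka":79,"qpy":22,"t":79,"wb":9,"xkq":62}
After op 12 (add /jip 36): {"hmc":4,"jip":36,"ka":79,"qpy":22,"t":79,"wb":9,"xkq":62}
After op 13 (add /tr 59): {"hmc":4,"jip":36,"ka":79,"qpy":22,"t":79,"tr":59,"wb":9,"xkq":62}
After op 14 (replace /tr 73): {"hmc":4,"jip":36,"ka":79,"qpy":22,"t":79,"tr":73,"wb":9,"xkq":62}
After op 15 (replace /jip 37): {"hmc":4,"jip":37,"ka":79,"qpy":22,"t":79,"tr":73,"wb":9,"xkq":62}
After op 16 (add /azb 8): {"azb":8,"hmc":4,"jip":37,"ka":79,"qpy":22,"t":79,"tr":73,"wb":9,"xkq":62}
After op 17 (add /xkq 66): {"azb":8,"hmc":4,"jip":37,"ka":79,"qpy":22,"t":79,"tr":73,"wb":9,"xkq":66}
After op 18 (replace /wb 68): {"azb":8,"hmc":4,"jip":37,"ka":79,"qpy":22,"t":79,"tr":73,"wb":68,"xkq":66}
After op 19 (remove /hmc): {"azb":8,"jip":37,"ka":79,"qpy":22,"t":79,"tr":73,"wb":68,"xkq":66}
After op 20 (add /lay 47): {"azb":8,"jip":37,"ka":79,"lay":47,"qpy":22,"t":79,"tr":73,"wb":68,"xkq":66}
Value at /tr: 73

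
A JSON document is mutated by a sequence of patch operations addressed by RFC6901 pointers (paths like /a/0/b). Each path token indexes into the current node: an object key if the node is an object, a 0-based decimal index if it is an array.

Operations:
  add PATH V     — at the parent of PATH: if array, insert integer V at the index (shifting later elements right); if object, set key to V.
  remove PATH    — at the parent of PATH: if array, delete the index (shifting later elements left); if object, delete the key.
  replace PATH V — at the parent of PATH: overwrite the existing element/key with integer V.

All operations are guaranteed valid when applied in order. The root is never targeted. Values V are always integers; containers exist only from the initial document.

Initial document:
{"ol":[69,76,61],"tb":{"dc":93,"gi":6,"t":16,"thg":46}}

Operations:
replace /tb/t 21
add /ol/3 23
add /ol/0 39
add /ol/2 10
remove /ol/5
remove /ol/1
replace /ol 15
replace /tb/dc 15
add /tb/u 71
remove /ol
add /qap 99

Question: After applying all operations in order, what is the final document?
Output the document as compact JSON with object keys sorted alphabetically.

After op 1 (replace /tb/t 21): {"ol":[69,76,61],"tb":{"dc":93,"gi":6,"t":21,"thg":46}}
After op 2 (add /ol/3 23): {"ol":[69,76,61,23],"tb":{"dc":93,"gi":6,"t":21,"thg":46}}
After op 3 (add /ol/0 39): {"ol":[39,69,76,61,23],"tb":{"dc":93,"gi":6,"t":21,"thg":46}}
After op 4 (add /ol/2 10): {"ol":[39,69,10,76,61,23],"tb":{"dc":93,"gi":6,"t":21,"thg":46}}
After op 5 (remove /ol/5): {"ol":[39,69,10,76,61],"tb":{"dc":93,"gi":6,"t":21,"thg":46}}
After op 6 (remove /ol/1): {"ol":[39,10,76,61],"tb":{"dc":93,"gi":6,"t":21,"thg":46}}
After op 7 (replace /ol 15): {"ol":15,"tb":{"dc":93,"gi":6,"t":21,"thg":46}}
After op 8 (replace /tb/dc 15): {"ol":15,"tb":{"dc":15,"gi":6,"t":21,"thg":46}}
After op 9 (add /tb/u 71): {"ol":15,"tb":{"dc":15,"gi":6,"t":21,"thg":46,"u":71}}
After op 10 (remove /ol): {"tb":{"dc":15,"gi":6,"t":21,"thg":46,"u":71}}
After op 11 (add /qap 99): {"qap":99,"tb":{"dc":15,"gi":6,"t":21,"thg":46,"u":71}}

Answer: {"qap":99,"tb":{"dc":15,"gi":6,"t":21,"thg":46,"u":71}}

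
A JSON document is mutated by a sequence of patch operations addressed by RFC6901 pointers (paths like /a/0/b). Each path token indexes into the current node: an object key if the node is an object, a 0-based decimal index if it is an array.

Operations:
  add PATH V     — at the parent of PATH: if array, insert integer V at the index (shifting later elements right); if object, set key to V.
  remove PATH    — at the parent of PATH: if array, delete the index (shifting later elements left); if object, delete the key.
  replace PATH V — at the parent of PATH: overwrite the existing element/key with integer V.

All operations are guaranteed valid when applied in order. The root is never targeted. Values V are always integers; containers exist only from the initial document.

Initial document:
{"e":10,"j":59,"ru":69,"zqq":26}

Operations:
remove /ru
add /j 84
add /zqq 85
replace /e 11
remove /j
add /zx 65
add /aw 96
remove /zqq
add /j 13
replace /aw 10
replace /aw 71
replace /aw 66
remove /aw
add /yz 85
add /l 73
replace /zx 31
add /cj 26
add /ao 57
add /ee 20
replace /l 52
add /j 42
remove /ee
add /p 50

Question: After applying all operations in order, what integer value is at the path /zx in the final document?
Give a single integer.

Answer: 31

Derivation:
After op 1 (remove /ru): {"e":10,"j":59,"zqq":26}
After op 2 (add /j 84): {"e":10,"j":84,"zqq":26}
After op 3 (add /zqq 85): {"e":10,"j":84,"zqq":85}
After op 4 (replace /e 11): {"e":11,"j":84,"zqq":85}
After op 5 (remove /j): {"e":11,"zqq":85}
After op 6 (add /zx 65): {"e":11,"zqq":85,"zx":65}
After op 7 (add /aw 96): {"aw":96,"e":11,"zqq":85,"zx":65}
After op 8 (remove /zqq): {"aw":96,"e":11,"zx":65}
After op 9 (add /j 13): {"aw":96,"e":11,"j":13,"zx":65}
After op 10 (replace /aw 10): {"aw":10,"e":11,"j":13,"zx":65}
After op 11 (replace /aw 71): {"aw":71,"e":11,"j":13,"zx":65}
After op 12 (replace /aw 66): {"aw":66,"e":11,"j":13,"zx":65}
After op 13 (remove /aw): {"e":11,"j":13,"zx":65}
After op 14 (add /yz 85): {"e":11,"j":13,"yz":85,"zx":65}
After op 15 (add /l 73): {"e":11,"j":13,"l":73,"yz":85,"zx":65}
After op 16 (replace /zx 31): {"e":11,"j":13,"l":73,"yz":85,"zx":31}
After op 17 (add /cj 26): {"cj":26,"e":11,"j":13,"l":73,"yz":85,"zx":31}
After op 18 (add /ao 57): {"ao":57,"cj":26,"e":11,"j":13,"l":73,"yz":85,"zx":31}
After op 19 (add /ee 20): {"ao":57,"cj":26,"e":11,"ee":20,"j":13,"l":73,"yz":85,"zx":31}
After op 20 (replace /l 52): {"ao":57,"cj":26,"e":11,"ee":20,"j":13,"l":52,"yz":85,"zx":31}
After op 21 (add /j 42): {"ao":57,"cj":26,"e":11,"ee":20,"j":42,"l":52,"yz":85,"zx":31}
After op 22 (remove /ee): {"ao":57,"cj":26,"e":11,"j":42,"l":52,"yz":85,"zx":31}
After op 23 (add /p 50): {"ao":57,"cj":26,"e":11,"j":42,"l":52,"p":50,"yz":85,"zx":31}
Value at /zx: 31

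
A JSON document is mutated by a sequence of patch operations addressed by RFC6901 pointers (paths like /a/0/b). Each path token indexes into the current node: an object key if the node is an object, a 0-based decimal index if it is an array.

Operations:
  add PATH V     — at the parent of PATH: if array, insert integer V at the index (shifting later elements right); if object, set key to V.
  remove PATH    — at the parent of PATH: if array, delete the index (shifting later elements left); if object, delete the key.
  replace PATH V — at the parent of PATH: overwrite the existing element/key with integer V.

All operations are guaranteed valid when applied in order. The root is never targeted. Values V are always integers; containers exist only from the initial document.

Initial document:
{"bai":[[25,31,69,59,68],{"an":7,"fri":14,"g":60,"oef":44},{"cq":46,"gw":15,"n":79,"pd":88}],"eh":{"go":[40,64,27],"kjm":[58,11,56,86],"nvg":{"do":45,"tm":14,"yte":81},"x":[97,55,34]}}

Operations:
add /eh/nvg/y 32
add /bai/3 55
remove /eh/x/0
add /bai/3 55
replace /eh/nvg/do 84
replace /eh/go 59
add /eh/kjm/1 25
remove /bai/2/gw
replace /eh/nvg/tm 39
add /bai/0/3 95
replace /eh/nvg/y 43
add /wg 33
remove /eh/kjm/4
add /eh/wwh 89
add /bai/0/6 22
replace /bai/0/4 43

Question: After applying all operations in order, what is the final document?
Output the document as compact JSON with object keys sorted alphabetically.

After op 1 (add /eh/nvg/y 32): {"bai":[[25,31,69,59,68],{"an":7,"fri":14,"g":60,"oef":44},{"cq":46,"gw":15,"n":79,"pd":88}],"eh":{"go":[40,64,27],"kjm":[58,11,56,86],"nvg":{"do":45,"tm":14,"y":32,"yte":81},"x":[97,55,34]}}
After op 2 (add /bai/3 55): {"bai":[[25,31,69,59,68],{"an":7,"fri":14,"g":60,"oef":44},{"cq":46,"gw":15,"n":79,"pd":88},55],"eh":{"go":[40,64,27],"kjm":[58,11,56,86],"nvg":{"do":45,"tm":14,"y":32,"yte":81},"x":[97,55,34]}}
After op 3 (remove /eh/x/0): {"bai":[[25,31,69,59,68],{"an":7,"fri":14,"g":60,"oef":44},{"cq":46,"gw":15,"n":79,"pd":88},55],"eh":{"go":[40,64,27],"kjm":[58,11,56,86],"nvg":{"do":45,"tm":14,"y":32,"yte":81},"x":[55,34]}}
After op 4 (add /bai/3 55): {"bai":[[25,31,69,59,68],{"an":7,"fri":14,"g":60,"oef":44},{"cq":46,"gw":15,"n":79,"pd":88},55,55],"eh":{"go":[40,64,27],"kjm":[58,11,56,86],"nvg":{"do":45,"tm":14,"y":32,"yte":81},"x":[55,34]}}
After op 5 (replace /eh/nvg/do 84): {"bai":[[25,31,69,59,68],{"an":7,"fri":14,"g":60,"oef":44},{"cq":46,"gw":15,"n":79,"pd":88},55,55],"eh":{"go":[40,64,27],"kjm":[58,11,56,86],"nvg":{"do":84,"tm":14,"y":32,"yte":81},"x":[55,34]}}
After op 6 (replace /eh/go 59): {"bai":[[25,31,69,59,68],{"an":7,"fri":14,"g":60,"oef":44},{"cq":46,"gw":15,"n":79,"pd":88},55,55],"eh":{"go":59,"kjm":[58,11,56,86],"nvg":{"do":84,"tm":14,"y":32,"yte":81},"x":[55,34]}}
After op 7 (add /eh/kjm/1 25): {"bai":[[25,31,69,59,68],{"an":7,"fri":14,"g":60,"oef":44},{"cq":46,"gw":15,"n":79,"pd":88},55,55],"eh":{"go":59,"kjm":[58,25,11,56,86],"nvg":{"do":84,"tm":14,"y":32,"yte":81},"x":[55,34]}}
After op 8 (remove /bai/2/gw): {"bai":[[25,31,69,59,68],{"an":7,"fri":14,"g":60,"oef":44},{"cq":46,"n":79,"pd":88},55,55],"eh":{"go":59,"kjm":[58,25,11,56,86],"nvg":{"do":84,"tm":14,"y":32,"yte":81},"x":[55,34]}}
After op 9 (replace /eh/nvg/tm 39): {"bai":[[25,31,69,59,68],{"an":7,"fri":14,"g":60,"oef":44},{"cq":46,"n":79,"pd":88},55,55],"eh":{"go":59,"kjm":[58,25,11,56,86],"nvg":{"do":84,"tm":39,"y":32,"yte":81},"x":[55,34]}}
After op 10 (add /bai/0/3 95): {"bai":[[25,31,69,95,59,68],{"an":7,"fri":14,"g":60,"oef":44},{"cq":46,"n":79,"pd":88},55,55],"eh":{"go":59,"kjm":[58,25,11,56,86],"nvg":{"do":84,"tm":39,"y":32,"yte":81},"x":[55,34]}}
After op 11 (replace /eh/nvg/y 43): {"bai":[[25,31,69,95,59,68],{"an":7,"fri":14,"g":60,"oef":44},{"cq":46,"n":79,"pd":88},55,55],"eh":{"go":59,"kjm":[58,25,11,56,86],"nvg":{"do":84,"tm":39,"y":43,"yte":81},"x":[55,34]}}
After op 12 (add /wg 33): {"bai":[[25,31,69,95,59,68],{"an":7,"fri":14,"g":60,"oef":44},{"cq":46,"n":79,"pd":88},55,55],"eh":{"go":59,"kjm":[58,25,11,56,86],"nvg":{"do":84,"tm":39,"y":43,"yte":81},"x":[55,34]},"wg":33}
After op 13 (remove /eh/kjm/4): {"bai":[[25,31,69,95,59,68],{"an":7,"fri":14,"g":60,"oef":44},{"cq":46,"n":79,"pd":88},55,55],"eh":{"go":59,"kjm":[58,25,11,56],"nvg":{"do":84,"tm":39,"y":43,"yte":81},"x":[55,34]},"wg":33}
After op 14 (add /eh/wwh 89): {"bai":[[25,31,69,95,59,68],{"an":7,"fri":14,"g":60,"oef":44},{"cq":46,"n":79,"pd":88},55,55],"eh":{"go":59,"kjm":[58,25,11,56],"nvg":{"do":84,"tm":39,"y":43,"yte":81},"wwh":89,"x":[55,34]},"wg":33}
After op 15 (add /bai/0/6 22): {"bai":[[25,31,69,95,59,68,22],{"an":7,"fri":14,"g":60,"oef":44},{"cq":46,"n":79,"pd":88},55,55],"eh":{"go":59,"kjm":[58,25,11,56],"nvg":{"do":84,"tm":39,"y":43,"yte":81},"wwh":89,"x":[55,34]},"wg":33}
After op 16 (replace /bai/0/4 43): {"bai":[[25,31,69,95,43,68,22],{"an":7,"fri":14,"g":60,"oef":44},{"cq":46,"n":79,"pd":88},55,55],"eh":{"go":59,"kjm":[58,25,11,56],"nvg":{"do":84,"tm":39,"y":43,"yte":81},"wwh":89,"x":[55,34]},"wg":33}

Answer: {"bai":[[25,31,69,95,43,68,22],{"an":7,"fri":14,"g":60,"oef":44},{"cq":46,"n":79,"pd":88},55,55],"eh":{"go":59,"kjm":[58,25,11,56],"nvg":{"do":84,"tm":39,"y":43,"yte":81},"wwh":89,"x":[55,34]},"wg":33}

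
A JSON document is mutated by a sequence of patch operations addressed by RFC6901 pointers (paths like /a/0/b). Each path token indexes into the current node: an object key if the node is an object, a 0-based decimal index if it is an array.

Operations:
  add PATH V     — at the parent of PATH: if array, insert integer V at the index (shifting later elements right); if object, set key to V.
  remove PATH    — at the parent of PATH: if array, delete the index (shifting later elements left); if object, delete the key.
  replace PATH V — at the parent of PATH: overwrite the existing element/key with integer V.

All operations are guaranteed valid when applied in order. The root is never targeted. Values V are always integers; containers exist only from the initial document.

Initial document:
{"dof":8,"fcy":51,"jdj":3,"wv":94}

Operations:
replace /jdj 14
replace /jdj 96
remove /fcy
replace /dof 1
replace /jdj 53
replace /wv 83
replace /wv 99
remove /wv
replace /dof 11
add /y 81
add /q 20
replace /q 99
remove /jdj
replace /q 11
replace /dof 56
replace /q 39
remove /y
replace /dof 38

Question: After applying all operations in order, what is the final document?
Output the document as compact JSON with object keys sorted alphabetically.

Answer: {"dof":38,"q":39}

Derivation:
After op 1 (replace /jdj 14): {"dof":8,"fcy":51,"jdj":14,"wv":94}
After op 2 (replace /jdj 96): {"dof":8,"fcy":51,"jdj":96,"wv":94}
After op 3 (remove /fcy): {"dof":8,"jdj":96,"wv":94}
After op 4 (replace /dof 1): {"dof":1,"jdj":96,"wv":94}
After op 5 (replace /jdj 53): {"dof":1,"jdj":53,"wv":94}
After op 6 (replace /wv 83): {"dof":1,"jdj":53,"wv":83}
After op 7 (replace /wv 99): {"dof":1,"jdj":53,"wv":99}
After op 8 (remove /wv): {"dof":1,"jdj":53}
After op 9 (replace /dof 11): {"dof":11,"jdj":53}
After op 10 (add /y 81): {"dof":11,"jdj":53,"y":81}
After op 11 (add /q 20): {"dof":11,"jdj":53,"q":20,"y":81}
After op 12 (replace /q 99): {"dof":11,"jdj":53,"q":99,"y":81}
After op 13 (remove /jdj): {"dof":11,"q":99,"y":81}
After op 14 (replace /q 11): {"dof":11,"q":11,"y":81}
After op 15 (replace /dof 56): {"dof":56,"q":11,"y":81}
After op 16 (replace /q 39): {"dof":56,"q":39,"y":81}
After op 17 (remove /y): {"dof":56,"q":39}
After op 18 (replace /dof 38): {"dof":38,"q":39}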